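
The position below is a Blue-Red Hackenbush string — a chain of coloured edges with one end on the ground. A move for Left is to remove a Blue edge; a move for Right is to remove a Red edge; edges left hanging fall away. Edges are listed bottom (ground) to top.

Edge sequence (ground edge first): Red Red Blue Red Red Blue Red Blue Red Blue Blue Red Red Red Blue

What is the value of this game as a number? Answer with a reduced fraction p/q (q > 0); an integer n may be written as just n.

-15005/8192

R: Left {  }, Right { 0 } = simplest -1
RR: Left {  }, Right { -1 0 } = simplest -2
RRB: Left { -2 }, Right { -1 0 } = simplest -3/2
RRBR: Left { -2 }, Right { -3/2 -1 0 } = simplest -7/4
RRBRR: Left { -2 }, Right { -7/4 -3/2 -1 0 } = simplest -15/8
RRBRRB: Left { -2 -15/8 }, Right { -7/4 -3/2 -1 0 } = simplest -29/16
RRBRRBR: Left { -2 -15/8 }, Right { -29/16 -7/4 -3/2 -1 0 } = simplest -59/32
RRBRRBRB: Left { -2 -15/8 -59/32 }, Right { -29/16 -7/4 -3/2 -1 0 } = simplest -117/64
RRBRRBRBR: Left { -2 -15/8 -59/32 }, Right { -117/64 -29/16 -7/4 -3/2 -1 0 } = simplest -235/128
RRBRRBRBRB: Left { -2 -15/8 -59/32 -235/128 }, Right { -117/64 -29/16 -7/4 -3/2 -1 0 } = simplest -469/256
RRBRRBRBRBB: Left { -2 -15/8 -59/32 -235/128 -469/256 }, Right { -117/64 -29/16 -7/4 -3/2 -1 0 } = simplest -937/512
RRBRRBRBRBBR: Left { -2 -15/8 -59/32 -235/128 -469/256 }, Right { -937/512 -117/64 -29/16 -7/4 -3/2 -1 0 } = simplest -1875/1024
RRBRRBRBRBBRR: Left { -2 -15/8 -59/32 -235/128 -469/256 }, Right { -1875/1024 -937/512 -117/64 -29/16 -7/4 -3/2 -1 0 } = simplest -3751/2048
RRBRRBRBRBBRRR: Left { -2 -15/8 -59/32 -235/128 -469/256 }, Right { -3751/2048 -1875/1024 -937/512 -117/64 -29/16 -7/4 -3/2 -1 0 } = simplest -7503/4096
RRBRRBRBRBBRRRB: Left { -2 -15/8 -59/32 -235/128 -469/256 -7503/4096 }, Right { -3751/2048 -1875/1024 -937/512 -117/64 -29/16 -7/4 -3/2 -1 0 } = simplest -15005/8192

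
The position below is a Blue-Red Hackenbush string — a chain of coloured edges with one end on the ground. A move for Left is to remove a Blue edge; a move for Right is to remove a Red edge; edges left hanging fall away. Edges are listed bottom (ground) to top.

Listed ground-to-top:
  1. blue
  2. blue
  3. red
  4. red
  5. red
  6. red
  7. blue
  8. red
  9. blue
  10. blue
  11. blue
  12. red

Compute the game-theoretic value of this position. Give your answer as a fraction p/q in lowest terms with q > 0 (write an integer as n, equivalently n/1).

1117/1024

step 1: add blue to get b; options L={ 0 } R={ (no moves) } -> 1
step 2: add blue to get bb; options L={ 0, 1 } R={ (no moves) } -> 2
step 3: add red to get bbr; options L={ 0, 1 } R={ 2 } -> 3/2
step 4: add red to get bbrr; options L={ 0, 1 } R={ 3/2, 2 } -> 5/4
step 5: add red to get bbrrr; options L={ 0, 1 } R={ 5/4, 3/2, 2 } -> 9/8
step 6: add red to get bbrrrr; options L={ 0, 1 } R={ 9/8, 5/4, 3/2, 2 } -> 17/16
step 7: add blue to get bbrrrrb; options L={ 0, 1, 17/16 } R={ 9/8, 5/4, 3/2, 2 } -> 35/32
step 8: add red to get bbrrrrbr; options L={ 0, 1, 17/16 } R={ 35/32, 9/8, 5/4, 3/2, 2 } -> 69/64
step 9: add blue to get bbrrrrbrb; options L={ 0, 1, 17/16, 69/64 } R={ 35/32, 9/8, 5/4, 3/2, 2 } -> 139/128
step 10: add blue to get bbrrrrbrbb; options L={ 0, 1, 17/16, 69/64, 139/128 } R={ 35/32, 9/8, 5/4, 3/2, 2 } -> 279/256
step 11: add blue to get bbrrrrbrbbb; options L={ 0, 1, 17/16, 69/64, 139/128, 279/256 } R={ 35/32, 9/8, 5/4, 3/2, 2 } -> 559/512
step 12: add red to get bbrrrrbrbbbr; options L={ 0, 1, 17/16, 69/64, 139/128, 279/256 } R={ 559/512, 35/32, 9/8, 5/4, 3/2, 2 } -> 1117/1024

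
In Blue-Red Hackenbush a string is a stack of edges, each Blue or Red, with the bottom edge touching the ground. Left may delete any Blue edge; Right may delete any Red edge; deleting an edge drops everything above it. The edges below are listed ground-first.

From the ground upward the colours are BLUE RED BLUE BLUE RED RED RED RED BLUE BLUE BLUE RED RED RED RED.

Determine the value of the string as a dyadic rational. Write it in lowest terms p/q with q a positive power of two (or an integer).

12513/16384

1 of 15 · B · max L 0 · min R +∞ = 1
2 of 15 · BR · max L 0 · min R 1 = 1/2
3 of 15 · BRB · max L 1/2 · min R 1 = 3/4
4 of 15 · BRBB · max L 3/4 · min R 1 = 7/8
5 of 15 · BRBBR · max L 3/4 · min R 7/8 = 13/16
6 of 15 · BRBBRR · max L 3/4 · min R 13/16 = 25/32
7 of 15 · BRBBRRR · max L 3/4 · min R 25/32 = 49/64
8 of 15 · BRBBRRRR · max L 3/4 · min R 49/64 = 97/128
9 of 15 · BRBBRRRRB · max L 97/128 · min R 49/64 = 195/256
10 of 15 · BRBBRRRRBB · max L 195/256 · min R 49/64 = 391/512
11 of 15 · BRBBRRRRBBB · max L 391/512 · min R 49/64 = 783/1024
12 of 15 · BRBBRRRRBBBR · max L 391/512 · min R 783/1024 = 1565/2048
13 of 15 · BRBBRRRRBBBRR · max L 391/512 · min R 1565/2048 = 3129/4096
14 of 15 · BRBBRRRRBBBRRR · max L 391/512 · min R 3129/4096 = 6257/8192
15 of 15 · BRBBRRRRBBBRRRR · max L 391/512 · min R 6257/8192 = 12513/16384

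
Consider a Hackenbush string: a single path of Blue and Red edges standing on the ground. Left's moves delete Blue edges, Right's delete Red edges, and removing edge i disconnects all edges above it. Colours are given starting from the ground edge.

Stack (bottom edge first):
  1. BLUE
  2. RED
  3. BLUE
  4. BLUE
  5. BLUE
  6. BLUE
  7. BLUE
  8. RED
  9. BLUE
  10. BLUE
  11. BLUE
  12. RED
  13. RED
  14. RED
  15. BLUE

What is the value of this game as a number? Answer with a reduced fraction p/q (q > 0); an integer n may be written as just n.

1 of 15 · B · max L 0 · min R +∞ gives 1
2 of 15 · BR · max L 0 · min R 1 gives 1/2
3 of 15 · BRB · max L 1/2 · min R 1 gives 3/4
4 of 15 · BRBB · max L 3/4 · min R 1 gives 7/8
5 of 15 · BRBBB · max L 7/8 · min R 1 gives 15/16
6 of 15 · BRBBBB · max L 15/16 · min R 1 gives 31/32
7 of 15 · BRBBBBB · max L 31/32 · min R 1 gives 63/64
8 of 15 · BRBBBBBR · max L 31/32 · min R 63/64 gives 125/128
9 of 15 · BRBBBBBRB · max L 125/128 · min R 63/64 gives 251/256
10 of 15 · BRBBBBBRBB · max L 251/256 · min R 63/64 gives 503/512
11 of 15 · BRBBBBBRBBB · max L 503/512 · min R 63/64 gives 1007/1024
12 of 15 · BRBBBBBRBBBR · max L 503/512 · min R 1007/1024 gives 2013/2048
13 of 15 · BRBBBBBRBBBRR · max L 503/512 · min R 2013/2048 gives 4025/4096
14 of 15 · BRBBBBBRBBBRRR · max L 503/512 · min R 4025/4096 gives 8049/8192
15 of 15 · BRBBBBBRBBBRRRB · max L 8049/8192 · min R 4025/4096 gives 16099/16384

16099/16384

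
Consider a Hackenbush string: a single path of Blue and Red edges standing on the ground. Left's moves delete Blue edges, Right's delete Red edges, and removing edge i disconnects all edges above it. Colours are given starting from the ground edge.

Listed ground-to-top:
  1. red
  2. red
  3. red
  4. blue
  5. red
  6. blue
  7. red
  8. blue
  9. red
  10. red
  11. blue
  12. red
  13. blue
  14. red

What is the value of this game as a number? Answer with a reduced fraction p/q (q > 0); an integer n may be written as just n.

-5483/2048

Build val(s[:k]) for k = 1..14, string s = red red red blue red blue red blue red red blue red blue red.
val_1 [r]  L=[(no moves)]  R=[0]  = -1
val_2 [rr]  L=[(no moves)]  R=[-1 0]  = -2
val_3 [rrr]  L=[(no moves)]  R=[-2 -1 0]  = -3
val_4 [rrrb]  L=[-3]  R=[-2 -1 0]  = -5/2
val_5 [rrrbr]  L=[-3]  R=[-5/2 -2 -1 0]  = -11/4
val_6 [rrrbrb]  L=[-3 -11/4]  R=[-5/2 -2 -1 0]  = -21/8
val_7 [rrrbrbr]  L=[-3 -11/4]  R=[-21/8 -5/2 -2 -1 0]  = -43/16
val_8 [rrrbrbrb]  L=[-3 -11/4 -43/16]  R=[-21/8 -5/2 -2 -1 0]  = -85/32
val_9 [rrrbrbrbr]  L=[-3 -11/4 -43/16]  R=[-85/32 -21/8 -5/2 -2 -1 0]  = -171/64
val_10 [rrrbrbrbrr]  L=[-3 -11/4 -43/16]  R=[-171/64 -85/32 -21/8 -5/2 -2 -1 0]  = -343/128
val_11 [rrrbrbrbrrb]  L=[-3 -11/4 -43/16 -343/128]  R=[-171/64 -85/32 -21/8 -5/2 -2 -1 0]  = -685/256
val_12 [rrrbrbrbrrbr]  L=[-3 -11/4 -43/16 -343/128]  R=[-685/256 -171/64 -85/32 -21/8 -5/2 -2 -1 0]  = -1371/512
val_13 [rrrbrbrbrrbrb]  L=[-3 -11/4 -43/16 -343/128 -1371/512]  R=[-685/256 -171/64 -85/32 -21/8 -5/2 -2 -1 0]  = -2741/1024
val_14 [rrrbrbrbrrbrbr]  L=[-3 -11/4 -43/16 -343/128 -1371/512]  R=[-2741/1024 -685/256 -171/64 -85/32 -21/8 -5/2 -2 -1 0]  = -5483/2048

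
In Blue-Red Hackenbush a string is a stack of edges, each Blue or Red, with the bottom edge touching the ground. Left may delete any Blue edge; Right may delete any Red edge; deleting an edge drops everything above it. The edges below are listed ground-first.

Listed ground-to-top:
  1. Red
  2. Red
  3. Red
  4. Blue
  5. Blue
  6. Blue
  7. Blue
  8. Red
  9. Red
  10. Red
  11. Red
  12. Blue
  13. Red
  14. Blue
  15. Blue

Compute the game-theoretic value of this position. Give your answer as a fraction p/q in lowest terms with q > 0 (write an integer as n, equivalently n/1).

-8681/4096

Prefix values for Red Red Red Blue Blue Blue Blue Red Red Red Red Blue Red Blue Blue via {L|R} + simplicity:
step 1: add Red to get R; options L={ none } R={ 0 } = -1
step 2: add Red to get RR; options L={ none } R={ -1,0 } = -2
step 3: add Red to get RRR; options L={ none } R={ -2,-1,0 } = -3
step 4: add Blue to get RRRB; options L={ -3 } R={ -2,-1,0 } = -5/2
step 5: add Blue to get RRRBB; options L={ -3,-5/2 } R={ -2,-1,0 } = -9/4
step 6: add Blue to get RRRBBB; options L={ -3,-5/2,-9/4 } R={ -2,-1,0 } = -17/8
step 7: add Blue to get RRRBBBB; options L={ -3,-5/2,-9/4,-17/8 } R={ -2,-1,0 } = -33/16
step 8: add Red to get RRRBBBBR; options L={ -3,-5/2,-9/4,-17/8 } R={ -33/16,-2,-1,0 } = -67/32
step 9: add Red to get RRRBBBBRR; options L={ -3,-5/2,-9/4,-17/8 } R={ -67/32,-33/16,-2,-1,0 } = -135/64
step 10: add Red to get RRRBBBBRRR; options L={ -3,-5/2,-9/4,-17/8 } R={ -135/64,-67/32,-33/16,-2,-1,0 } = -271/128
step 11: add Red to get RRRBBBBRRRR; options L={ -3,-5/2,-9/4,-17/8 } R={ -271/128,-135/64,-67/32,-33/16,-2,-1,0 } = -543/256
step 12: add Blue to get RRRBBBBRRRRB; options L={ -3,-5/2,-9/4,-17/8,-543/256 } R={ -271/128,-135/64,-67/32,-33/16,-2,-1,0 } = -1085/512
step 13: add Red to get RRRBBBBRRRRBR; options L={ -3,-5/2,-9/4,-17/8,-543/256 } R={ -1085/512,-271/128,-135/64,-67/32,-33/16,-2,-1,0 } = -2171/1024
step 14: add Blue to get RRRBBBBRRRRBRB; options L={ -3,-5/2,-9/4,-17/8,-543/256,-2171/1024 } R={ -1085/512,-271/128,-135/64,-67/32,-33/16,-2,-1,0 } = -4341/2048
step 15: add Blue to get RRRBBBBRRRRBRBB; options L={ -3,-5/2,-9/4,-17/8,-543/256,-2171/1024,-4341/2048 } R={ -1085/512,-271/128,-135/64,-67/32,-33/16,-2,-1,0 } = -8681/4096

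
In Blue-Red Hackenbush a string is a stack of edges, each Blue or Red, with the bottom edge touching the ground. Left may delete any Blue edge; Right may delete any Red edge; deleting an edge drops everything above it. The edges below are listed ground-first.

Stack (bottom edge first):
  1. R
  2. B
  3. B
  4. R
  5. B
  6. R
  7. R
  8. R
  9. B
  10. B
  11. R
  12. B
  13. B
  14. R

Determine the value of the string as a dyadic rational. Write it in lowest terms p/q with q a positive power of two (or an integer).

-2963/8192

Build G(s[:k]) for k = 1..14, string s = R B B R B R R R B B R B B R.
1 of 14 · R · max L −∞ · min R 0 = -1
2 of 14 · RB · max L -1 · min R 0 = -1/2
3 of 14 · RBB · max L -1/2 · min R 0 = -1/4
4 of 14 · RBBR · max L -1/2 · min R -1/4 = -3/8
5 of 14 · RBBRB · max L -3/8 · min R -1/4 = -5/16
6 of 14 · RBBRBR · max L -3/8 · min R -5/16 = -11/32
7 of 14 · RBBRBRR · max L -3/8 · min R -11/32 = -23/64
8 of 14 · RBBRBRRR · max L -3/8 · min R -23/64 = -47/128
9 of 14 · RBBRBRRRB · max L -47/128 · min R -23/64 = -93/256
10 of 14 · RBBRBRRRBB · max L -93/256 · min R -23/64 = -185/512
11 of 14 · RBBRBRRRBBR · max L -93/256 · min R -185/512 = -371/1024
12 of 14 · RBBRBRRRBBRB · max L -371/1024 · min R -185/512 = -741/2048
13 of 14 · RBBRBRRRBBRBB · max L -741/2048 · min R -185/512 = -1481/4096
14 of 14 · RBBRBRRRBBRBBR · max L -741/2048 · min R -1481/4096 = -2963/8192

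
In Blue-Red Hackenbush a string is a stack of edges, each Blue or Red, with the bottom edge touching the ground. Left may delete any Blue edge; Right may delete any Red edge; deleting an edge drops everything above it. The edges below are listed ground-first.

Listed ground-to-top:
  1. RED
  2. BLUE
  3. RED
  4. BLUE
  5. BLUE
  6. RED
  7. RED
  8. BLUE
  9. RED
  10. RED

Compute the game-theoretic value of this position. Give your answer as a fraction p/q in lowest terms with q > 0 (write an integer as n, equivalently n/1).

G(R) = { · | 0 } gives -1
G(RB) = { -1 | 0 } gives -1/2
G(RBR) = { -1 | -1/2,0 } gives -3/4
G(RBRB) = { -1,-3/4 | -1/2,0 } gives -5/8
G(RBRBB) = { -1,-3/4,-5/8 | -1/2,0 } gives -9/16
G(RBRBBR) = { -1,-3/4,-5/8 | -9/16,-1/2,0 } gives -19/32
G(RBRBBRR) = { -1,-3/4,-5/8 | -19/32,-9/16,-1/2,0 } gives -39/64
G(RBRBBRRB) = { -1,-3/4,-5/8,-39/64 | -19/32,-9/16,-1/2,0 } gives -77/128
G(RBRBBRRBR) = { -1,-3/4,-5/8,-39/64 | -77/128,-19/32,-9/16,-1/2,0 } gives -155/256
G(RBRBBRRBRR) = { -1,-3/4,-5/8,-39/64 | -155/256,-77/128,-19/32,-9/16,-1/2,0 } gives -311/512

-311/512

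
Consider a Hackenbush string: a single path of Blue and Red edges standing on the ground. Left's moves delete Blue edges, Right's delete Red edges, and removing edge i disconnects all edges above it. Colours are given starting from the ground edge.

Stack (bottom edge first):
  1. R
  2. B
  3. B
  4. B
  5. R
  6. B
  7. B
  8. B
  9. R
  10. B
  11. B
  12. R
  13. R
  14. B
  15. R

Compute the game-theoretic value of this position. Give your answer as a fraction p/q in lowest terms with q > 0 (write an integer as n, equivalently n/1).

R: Left { · }, Right { 0 } → simplest -1
RB: Left { -1 }, Right { 0 } → simplest -1/2
RBB: Left { -1,-1/2 }, Right { 0 } → simplest -1/4
RBBB: Left { -1,-1/2,-1/4 }, Right { 0 } → simplest -1/8
RBBBR: Left { -1,-1/2,-1/4 }, Right { -1/8,0 } → simplest -3/16
RBBBRB: Left { -1,-1/2,-1/4,-3/16 }, Right { -1/8,0 } → simplest -5/32
RBBBRBB: Left { -1,-1/2,-1/4,-3/16,-5/32 }, Right { -1/8,0 } → simplest -9/64
RBBBRBBB: Left { -1,-1/2,-1/4,-3/16,-5/32,-9/64 }, Right { -1/8,0 } → simplest -17/128
RBBBRBBBR: Left { -1,-1/2,-1/4,-3/16,-5/32,-9/64 }, Right { -17/128,-1/8,0 } → simplest -35/256
RBBBRBBBRB: Left { -1,-1/2,-1/4,-3/16,-5/32,-9/64,-35/256 }, Right { -17/128,-1/8,0 } → simplest -69/512
RBBBRBBBRBB: Left { -1,-1/2,-1/4,-3/16,-5/32,-9/64,-35/256,-69/512 }, Right { -17/128,-1/8,0 } → simplest -137/1024
RBBBRBBBRBBR: Left { -1,-1/2,-1/4,-3/16,-5/32,-9/64,-35/256,-69/512 }, Right { -137/1024,-17/128,-1/8,0 } → simplest -275/2048
RBBBRBBBRBBRR: Left { -1,-1/2,-1/4,-3/16,-5/32,-9/64,-35/256,-69/512 }, Right { -275/2048,-137/1024,-17/128,-1/8,0 } → simplest -551/4096
RBBBRBBBRBBRRB: Left { -1,-1/2,-1/4,-3/16,-5/32,-9/64,-35/256,-69/512,-551/4096 }, Right { -275/2048,-137/1024,-17/128,-1/8,0 } → simplest -1101/8192
RBBBRBBBRBBRRBR: Left { -1,-1/2,-1/4,-3/16,-5/32,-9/64,-35/256,-69/512,-551/4096 }, Right { -1101/8192,-275/2048,-137/1024,-17/128,-1/8,0 } → simplest -2203/16384

-2203/16384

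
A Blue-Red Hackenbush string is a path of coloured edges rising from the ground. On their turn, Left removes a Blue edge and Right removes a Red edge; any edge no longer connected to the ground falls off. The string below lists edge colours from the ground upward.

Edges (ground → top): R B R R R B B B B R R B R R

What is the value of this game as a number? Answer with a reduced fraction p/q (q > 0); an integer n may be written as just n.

edge 1 of 14 (R): { none | 0 } -> -1
edge 2 of 14 (B): { -1 | 0 } -> -1/2
edge 3 of 14 (R): { -1 | -1/2,0 } -> -3/4
edge 4 of 14 (R): { -1 | -3/4,-1/2,0 } -> -7/8
edge 5 of 14 (R): { -1 | -7/8,-3/4,-1/2,0 } -> -15/16
edge 6 of 14 (B): { -1,-15/16 | -7/8,-3/4,-1/2,0 } -> -29/32
edge 7 of 14 (B): { -1,-15/16,-29/32 | -7/8,-3/4,-1/2,0 } -> -57/64
edge 8 of 14 (B): { -1,-15/16,-29/32,-57/64 | -7/8,-3/4,-1/2,0 } -> -113/128
edge 9 of 14 (B): { -1,-15/16,-29/32,-57/64,-113/128 | -7/8,-3/4,-1/2,0 } -> -225/256
edge 10 of 14 (R): { -1,-15/16,-29/32,-57/64,-113/128 | -225/256,-7/8,-3/4,-1/2,0 } -> -451/512
edge 11 of 14 (R): { -1,-15/16,-29/32,-57/64,-113/128 | -451/512,-225/256,-7/8,-3/4,-1/2,0 } -> -903/1024
edge 12 of 14 (B): { -1,-15/16,-29/32,-57/64,-113/128,-903/1024 | -451/512,-225/256,-7/8,-3/4,-1/2,0 } -> -1805/2048
edge 13 of 14 (R): { -1,-15/16,-29/32,-57/64,-113/128,-903/1024 | -1805/2048,-451/512,-225/256,-7/8,-3/4,-1/2,0 } -> -3611/4096
edge 14 of 14 (R): { -1,-15/16,-29/32,-57/64,-113/128,-903/1024 | -3611/4096,-1805/2048,-451/512,-225/256,-7/8,-3/4,-1/2,0 } -> -7223/8192

-7223/8192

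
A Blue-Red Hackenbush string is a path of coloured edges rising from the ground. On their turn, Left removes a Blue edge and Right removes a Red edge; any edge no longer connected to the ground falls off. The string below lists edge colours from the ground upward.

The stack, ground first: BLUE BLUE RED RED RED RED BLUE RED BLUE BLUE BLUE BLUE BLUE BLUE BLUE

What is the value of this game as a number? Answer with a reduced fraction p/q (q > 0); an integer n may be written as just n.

edge 1 of 15 (BLUE): { 0 | none } = 1
edge 2 of 15 (BLUE): { 0; 1 | none } = 2
edge 3 of 15 (RED): { 0; 1 | 2 } = 3/2
edge 4 of 15 (RED): { 0; 1 | 3/2; 2 } = 5/4
edge 5 of 15 (RED): { 0; 1 | 5/4; 3/2; 2 } = 9/8
edge 6 of 15 (RED): { 0; 1 | 9/8; 5/4; 3/2; 2 } = 17/16
edge 7 of 15 (BLUE): { 0; 1; 17/16 | 9/8; 5/4; 3/2; 2 } = 35/32
edge 8 of 15 (RED): { 0; 1; 17/16 | 35/32; 9/8; 5/4; 3/2; 2 } = 69/64
edge 9 of 15 (BLUE): { 0; 1; 17/16; 69/64 | 35/32; 9/8; 5/4; 3/2; 2 } = 139/128
edge 10 of 15 (BLUE): { 0; 1; 17/16; 69/64; 139/128 | 35/32; 9/8; 5/4; 3/2; 2 } = 279/256
edge 11 of 15 (BLUE): { 0; 1; 17/16; 69/64; 139/128; 279/256 | 35/32; 9/8; 5/4; 3/2; 2 } = 559/512
edge 12 of 15 (BLUE): { 0; 1; 17/16; 69/64; 139/128; 279/256; 559/512 | 35/32; 9/8; 5/4; 3/2; 2 } = 1119/1024
edge 13 of 15 (BLUE): { 0; 1; 17/16; 69/64; 139/128; 279/256; 559/512; 1119/1024 | 35/32; 9/8; 5/4; 3/2; 2 } = 2239/2048
edge 14 of 15 (BLUE): { 0; 1; 17/16; 69/64; 139/128; 279/256; 559/512; 1119/1024; 2239/2048 | 35/32; 9/8; 5/4; 3/2; 2 } = 4479/4096
edge 15 of 15 (BLUE): { 0; 1; 17/16; 69/64; 139/128; 279/256; 559/512; 1119/1024; 2239/2048; 4479/4096 | 35/32; 9/8; 5/4; 3/2; 2 } = 8959/8192

8959/8192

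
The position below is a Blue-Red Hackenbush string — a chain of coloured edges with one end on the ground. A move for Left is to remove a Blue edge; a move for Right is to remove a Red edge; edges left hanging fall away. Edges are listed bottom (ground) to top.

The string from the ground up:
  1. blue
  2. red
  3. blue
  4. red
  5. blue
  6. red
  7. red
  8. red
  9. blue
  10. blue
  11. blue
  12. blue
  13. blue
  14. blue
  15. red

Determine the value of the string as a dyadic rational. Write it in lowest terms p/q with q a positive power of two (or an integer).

10493/16384

Prefix values for blue red blue red blue red red red blue blue blue blue blue blue red via {L|R} + simplicity:
val_1 [b]  L=[0]  R=[∅]  so 1
val_2 [br]  L=[0]  R=[1]  so 1/2
val_3 [brb]  L=[0, 1/2]  R=[1]  so 3/4
val_4 [brbr]  L=[0, 1/2]  R=[3/4, 1]  so 5/8
val_5 [brbrb]  L=[0, 1/2, 5/8]  R=[3/4, 1]  so 11/16
val_6 [brbrbr]  L=[0, 1/2, 5/8]  R=[11/16, 3/4, 1]  so 21/32
val_7 [brbrbrr]  L=[0, 1/2, 5/8]  R=[21/32, 11/16, 3/4, 1]  so 41/64
val_8 [brbrbrrr]  L=[0, 1/2, 5/8]  R=[41/64, 21/32, 11/16, 3/4, 1]  so 81/128
val_9 [brbrbrrrb]  L=[0, 1/2, 5/8, 81/128]  R=[41/64, 21/32, 11/16, 3/4, 1]  so 163/256
val_10 [brbrbrrrbb]  L=[0, 1/2, 5/8, 81/128, 163/256]  R=[41/64, 21/32, 11/16, 3/4, 1]  so 327/512
val_11 [brbrbrrrbbb]  L=[0, 1/2, 5/8, 81/128, 163/256, 327/512]  R=[41/64, 21/32, 11/16, 3/4, 1]  so 655/1024
val_12 [brbrbrrrbbbb]  L=[0, 1/2, 5/8, 81/128, 163/256, 327/512, 655/1024]  R=[41/64, 21/32, 11/16, 3/4, 1]  so 1311/2048
val_13 [brbrbrrrbbbbb]  L=[0, 1/2, 5/8, 81/128, 163/256, 327/512, 655/1024, 1311/2048]  R=[41/64, 21/32, 11/16, 3/4, 1]  so 2623/4096
val_14 [brbrbrrrbbbbbb]  L=[0, 1/2, 5/8, 81/128, 163/256, 327/512, 655/1024, 1311/2048, 2623/4096]  R=[41/64, 21/32, 11/16, 3/4, 1]  so 5247/8192
val_15 [brbrbrrrbbbbbbr]  L=[0, 1/2, 5/8, 81/128, 163/256, 327/512, 655/1024, 1311/2048, 2623/4096]  R=[5247/8192, 41/64, 21/32, 11/16, 3/4, 1]  so 10493/16384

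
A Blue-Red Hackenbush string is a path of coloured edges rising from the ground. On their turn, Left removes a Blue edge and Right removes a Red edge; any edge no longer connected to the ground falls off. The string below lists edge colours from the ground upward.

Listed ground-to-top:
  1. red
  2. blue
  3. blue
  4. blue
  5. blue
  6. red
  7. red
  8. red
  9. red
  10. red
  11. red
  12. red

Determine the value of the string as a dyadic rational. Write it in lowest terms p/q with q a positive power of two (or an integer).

value(r) = { — | 0 } so -1
value(rb) = { -1 | 0 } so -1/2
value(rbb) = { -1 -1/2 | 0 } so -1/4
value(rbbb) = { -1 -1/2 -1/4 | 0 } so -1/8
value(rbbbb) = { -1 -1/2 -1/4 -1/8 | 0 } so -1/16
value(rbbbbr) = { -1 -1/2 -1/4 -1/8 | -1/16 0 } so -3/32
value(rbbbbrr) = { -1 -1/2 -1/4 -1/8 | -3/32 -1/16 0 } so -7/64
value(rbbbbrrr) = { -1 -1/2 -1/4 -1/8 | -7/64 -3/32 -1/16 0 } so -15/128
value(rbbbbrrrr) = { -1 -1/2 -1/4 -1/8 | -15/128 -7/64 -3/32 -1/16 0 } so -31/256
value(rbbbbrrrrr) = { -1 -1/2 -1/4 -1/8 | -31/256 -15/128 -7/64 -3/32 -1/16 0 } so -63/512
value(rbbbbrrrrrr) = { -1 -1/2 -1/4 -1/8 | -63/512 -31/256 -15/128 -7/64 -3/32 -1/16 0 } so -127/1024
value(rbbbbrrrrrrr) = { -1 -1/2 -1/4 -1/8 | -127/1024 -63/512 -31/256 -15/128 -7/64 -3/32 -1/16 0 } so -255/2048

-255/2048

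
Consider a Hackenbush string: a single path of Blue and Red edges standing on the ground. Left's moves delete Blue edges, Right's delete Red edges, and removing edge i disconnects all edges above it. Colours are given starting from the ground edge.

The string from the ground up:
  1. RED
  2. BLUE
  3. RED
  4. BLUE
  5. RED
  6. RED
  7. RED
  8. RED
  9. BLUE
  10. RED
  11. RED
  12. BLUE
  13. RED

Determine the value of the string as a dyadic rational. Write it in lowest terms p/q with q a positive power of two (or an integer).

value_1 [R]  L=[∅]  R=[0]  = -1
value_2 [RB]  L=[-1]  R=[0]  = -1/2
value_3 [RBR]  L=[-1]  R=[-1/2, 0]  = -3/4
value_4 [RBRB]  L=[-1, -3/4]  R=[-1/2, 0]  = -5/8
value_5 [RBRBR]  L=[-1, -3/4]  R=[-5/8, -1/2, 0]  = -11/16
value_6 [RBRBRR]  L=[-1, -3/4]  R=[-11/16, -5/8, -1/2, 0]  = -23/32
value_7 [RBRBRRR]  L=[-1, -3/4]  R=[-23/32, -11/16, -5/8, -1/2, 0]  = -47/64
value_8 [RBRBRRRR]  L=[-1, -3/4]  R=[-47/64, -23/32, -11/16, -5/8, -1/2, 0]  = -95/128
value_9 [RBRBRRRRB]  L=[-1, -3/4, -95/128]  R=[-47/64, -23/32, -11/16, -5/8, -1/2, 0]  = -189/256
value_10 [RBRBRRRRBR]  L=[-1, -3/4, -95/128]  R=[-189/256, -47/64, -23/32, -11/16, -5/8, -1/2, 0]  = -379/512
value_11 [RBRBRRRRBRR]  L=[-1, -3/4, -95/128]  R=[-379/512, -189/256, -47/64, -23/32, -11/16, -5/8, -1/2, 0]  = -759/1024
value_12 [RBRBRRRRBRRB]  L=[-1, -3/4, -95/128, -759/1024]  R=[-379/512, -189/256, -47/64, -23/32, -11/16, -5/8, -1/2, 0]  = -1517/2048
value_13 [RBRBRRRRBRRBR]  L=[-1, -3/4, -95/128, -759/1024]  R=[-1517/2048, -379/512, -189/256, -47/64, -23/32, -11/16, -5/8, -1/2, 0]  = -3035/4096

-3035/4096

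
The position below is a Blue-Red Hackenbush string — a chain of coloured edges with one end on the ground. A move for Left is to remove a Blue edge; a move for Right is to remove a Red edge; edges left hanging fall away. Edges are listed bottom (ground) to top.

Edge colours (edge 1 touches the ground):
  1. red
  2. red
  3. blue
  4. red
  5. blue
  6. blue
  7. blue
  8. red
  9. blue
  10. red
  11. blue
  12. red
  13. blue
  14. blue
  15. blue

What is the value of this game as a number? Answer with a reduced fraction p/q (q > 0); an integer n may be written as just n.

Build G(s[:k]) for k = 1..15, string s = red red blue red blue blue blue red blue red blue red blue blue blue.
G(r) = { none | 0 } gives -1
G(rr) = { none | -1, 0 } gives -2
G(rrb) = { -2 | -1, 0 } gives -3/2
G(rrbr) = { -2 | -3/2, -1, 0 } gives -7/4
G(rrbrb) = { -2, -7/4 | -3/2, -1, 0 } gives -13/8
G(rrbrbb) = { -2, -7/4, -13/8 | -3/2, -1, 0 } gives -25/16
G(rrbrbbb) = { -2, -7/4, -13/8, -25/16 | -3/2, -1, 0 } gives -49/32
G(rrbrbbbr) = { -2, -7/4, -13/8, -25/16 | -49/32, -3/2, -1, 0 } gives -99/64
G(rrbrbbbrb) = { -2, -7/4, -13/8, -25/16, -99/64 | -49/32, -3/2, -1, 0 } gives -197/128
G(rrbrbbbrbr) = { -2, -7/4, -13/8, -25/16, -99/64 | -197/128, -49/32, -3/2, -1, 0 } gives -395/256
G(rrbrbbbrbrb) = { -2, -7/4, -13/8, -25/16, -99/64, -395/256 | -197/128, -49/32, -3/2, -1, 0 } gives -789/512
G(rrbrbbbrbrbr) = { -2, -7/4, -13/8, -25/16, -99/64, -395/256 | -789/512, -197/128, -49/32, -3/2, -1, 0 } gives -1579/1024
G(rrbrbbbrbrbrb) = { -2, -7/4, -13/8, -25/16, -99/64, -395/256, -1579/1024 | -789/512, -197/128, -49/32, -3/2, -1, 0 } gives -3157/2048
G(rrbrbbbrbrbrbb) = { -2, -7/4, -13/8, -25/16, -99/64, -395/256, -1579/1024, -3157/2048 | -789/512, -197/128, -49/32, -3/2, -1, 0 } gives -6313/4096
G(rrbrbbbrbrbrbbb) = { -2, -7/4, -13/8, -25/16, -99/64, -395/256, -1579/1024, -3157/2048, -6313/4096 | -789/512, -197/128, -49/32, -3/2, -1, 0 } gives -12625/8192

-12625/8192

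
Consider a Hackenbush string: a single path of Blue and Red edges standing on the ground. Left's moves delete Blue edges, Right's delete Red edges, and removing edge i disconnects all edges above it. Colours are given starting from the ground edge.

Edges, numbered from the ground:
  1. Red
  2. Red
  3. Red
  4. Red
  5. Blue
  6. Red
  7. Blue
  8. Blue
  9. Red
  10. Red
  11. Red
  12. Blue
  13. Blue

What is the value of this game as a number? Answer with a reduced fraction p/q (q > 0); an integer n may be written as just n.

-1849/512

edge 1 of 13 (Red): { — | 0 } => -1
edge 2 of 13 (Red): { — | -1; 0 } => -2
edge 3 of 13 (Red): { — | -2; -1; 0 } => -3
edge 4 of 13 (Red): { — | -3; -2; -1; 0 } => -4
edge 5 of 13 (Blue): { -4 | -3; -2; -1; 0 } => -7/2
edge 6 of 13 (Red): { -4 | -7/2; -3; -2; -1; 0 } => -15/4
edge 7 of 13 (Blue): { -4; -15/4 | -7/2; -3; -2; -1; 0 } => -29/8
edge 8 of 13 (Blue): { -4; -15/4; -29/8 | -7/2; -3; -2; -1; 0 } => -57/16
edge 9 of 13 (Red): { -4; -15/4; -29/8 | -57/16; -7/2; -3; -2; -1; 0 } => -115/32
edge 10 of 13 (Red): { -4; -15/4; -29/8 | -115/32; -57/16; -7/2; -3; -2; -1; 0 } => -231/64
edge 11 of 13 (Red): { -4; -15/4; -29/8 | -231/64; -115/32; -57/16; -7/2; -3; -2; -1; 0 } => -463/128
edge 12 of 13 (Blue): { -4; -15/4; -29/8; -463/128 | -231/64; -115/32; -57/16; -7/2; -3; -2; -1; 0 } => -925/256
edge 13 of 13 (Blue): { -4; -15/4; -29/8; -463/128; -925/256 | -231/64; -115/32; -57/16; -7/2; -3; -2; -1; 0 } => -1849/512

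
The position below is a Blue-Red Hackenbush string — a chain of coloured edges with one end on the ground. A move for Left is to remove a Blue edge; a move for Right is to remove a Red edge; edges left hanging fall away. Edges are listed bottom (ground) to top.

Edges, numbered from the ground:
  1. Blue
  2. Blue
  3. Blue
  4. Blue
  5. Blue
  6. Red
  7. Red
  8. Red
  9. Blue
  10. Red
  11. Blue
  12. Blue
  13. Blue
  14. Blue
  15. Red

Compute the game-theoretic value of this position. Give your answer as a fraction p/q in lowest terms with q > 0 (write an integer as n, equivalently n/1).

B: Left { 0 }, Right {  } ⇒ simplest 1
BB: Left { 0 1 }, Right {  } ⇒ simplest 2
BBB: Left { 0 1 2 }, Right {  } ⇒ simplest 3
BBBB: Left { 0 1 2 3 }, Right {  } ⇒ simplest 4
BBBBB: Left { 0 1 2 3 4 }, Right {  } ⇒ simplest 5
BBBBBR: Left { 0 1 2 3 4 }, Right { 5 } ⇒ simplest 9/2
BBBBBRR: Left { 0 1 2 3 4 }, Right { 9/2 5 } ⇒ simplest 17/4
BBBBBRRR: Left { 0 1 2 3 4 }, Right { 17/4 9/2 5 } ⇒ simplest 33/8
BBBBBRRRB: Left { 0 1 2 3 4 33/8 }, Right { 17/4 9/2 5 } ⇒ simplest 67/16
BBBBBRRRBR: Left { 0 1 2 3 4 33/8 }, Right { 67/16 17/4 9/2 5 } ⇒ simplest 133/32
BBBBBRRRBRB: Left { 0 1 2 3 4 33/8 133/32 }, Right { 67/16 17/4 9/2 5 } ⇒ simplest 267/64
BBBBBRRRBRBB: Left { 0 1 2 3 4 33/8 133/32 267/64 }, Right { 67/16 17/4 9/2 5 } ⇒ simplest 535/128
BBBBBRRRBRBBB: Left { 0 1 2 3 4 33/8 133/32 267/64 535/128 }, Right { 67/16 17/4 9/2 5 } ⇒ simplest 1071/256
BBBBBRRRBRBBBB: Left { 0 1 2 3 4 33/8 133/32 267/64 535/128 1071/256 }, Right { 67/16 17/4 9/2 5 } ⇒ simplest 2143/512
BBBBBRRRBRBBBBR: Left { 0 1 2 3 4 33/8 133/32 267/64 535/128 1071/256 }, Right { 2143/512 67/16 17/4 9/2 5 } ⇒ simplest 4285/1024

4285/1024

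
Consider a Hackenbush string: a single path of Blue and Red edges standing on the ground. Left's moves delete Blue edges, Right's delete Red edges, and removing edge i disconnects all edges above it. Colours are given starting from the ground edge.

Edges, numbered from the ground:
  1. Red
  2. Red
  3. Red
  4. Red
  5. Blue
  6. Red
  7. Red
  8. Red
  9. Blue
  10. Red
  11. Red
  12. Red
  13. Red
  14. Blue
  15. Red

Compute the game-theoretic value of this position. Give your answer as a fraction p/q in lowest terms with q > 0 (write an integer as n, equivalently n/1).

-8059/2048

val_1 [R]  L=[]  R=[0]  -> -1
val_2 [RR]  L=[]  R=[-1 0]  -> -2
val_3 [RRR]  L=[]  R=[-2 -1 0]  -> -3
val_4 [RRRR]  L=[]  R=[-3 -2 -1 0]  -> -4
val_5 [RRRRB]  L=[-4]  R=[-3 -2 -1 0]  -> -7/2
val_6 [RRRRBR]  L=[-4]  R=[-7/2 -3 -2 -1 0]  -> -15/4
val_7 [RRRRBRR]  L=[-4]  R=[-15/4 -7/2 -3 -2 -1 0]  -> -31/8
val_8 [RRRRBRRR]  L=[-4]  R=[-31/8 -15/4 -7/2 -3 -2 -1 0]  -> -63/16
val_9 [RRRRBRRRB]  L=[-4 -63/16]  R=[-31/8 -15/4 -7/2 -3 -2 -1 0]  -> -125/32
val_10 [RRRRBRRRBR]  L=[-4 -63/16]  R=[-125/32 -31/8 -15/4 -7/2 -3 -2 -1 0]  -> -251/64
val_11 [RRRRBRRRBRR]  L=[-4 -63/16]  R=[-251/64 -125/32 -31/8 -15/4 -7/2 -3 -2 -1 0]  -> -503/128
val_12 [RRRRBRRRBRRR]  L=[-4 -63/16]  R=[-503/128 -251/64 -125/32 -31/8 -15/4 -7/2 -3 -2 -1 0]  -> -1007/256
val_13 [RRRRBRRRBRRRR]  L=[-4 -63/16]  R=[-1007/256 -503/128 -251/64 -125/32 -31/8 -15/4 -7/2 -3 -2 -1 0]  -> -2015/512
val_14 [RRRRBRRRBRRRRB]  L=[-4 -63/16 -2015/512]  R=[-1007/256 -503/128 -251/64 -125/32 -31/8 -15/4 -7/2 -3 -2 -1 0]  -> -4029/1024
val_15 [RRRRBRRRBRRRRBR]  L=[-4 -63/16 -2015/512]  R=[-4029/1024 -1007/256 -503/128 -251/64 -125/32 -31/8 -15/4 -7/2 -3 -2 -1 0]  -> -8059/2048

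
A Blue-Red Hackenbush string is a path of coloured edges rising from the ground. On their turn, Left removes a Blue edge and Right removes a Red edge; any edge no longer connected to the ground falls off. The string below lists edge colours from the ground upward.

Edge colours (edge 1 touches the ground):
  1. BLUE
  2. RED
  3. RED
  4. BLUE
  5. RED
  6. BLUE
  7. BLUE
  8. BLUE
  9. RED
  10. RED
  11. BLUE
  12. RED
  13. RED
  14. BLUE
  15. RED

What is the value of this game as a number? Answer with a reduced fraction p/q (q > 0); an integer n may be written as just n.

5925/16384

Recurse on prefixes of the 15-edge string BLUE RED RED BLUE RED BLUE BLUE BLUE RED RED BLUE RED RED BLUE RED:
edge 1 of 15 (BLUE): { 0 | ∅ } = 1
edge 2 of 15 (RED): { 0 | 1 } = 1/2
edge 3 of 15 (RED): { 0 | 1/2; 1 } = 1/4
edge 4 of 15 (BLUE): { 0; 1/4 | 1/2; 1 } = 3/8
edge 5 of 15 (RED): { 0; 1/4 | 3/8; 1/2; 1 } = 5/16
edge 6 of 15 (BLUE): { 0; 1/4; 5/16 | 3/8; 1/2; 1 } = 11/32
edge 7 of 15 (BLUE): { 0; 1/4; 5/16; 11/32 | 3/8; 1/2; 1 } = 23/64
edge 8 of 15 (BLUE): { 0; 1/4; 5/16; 11/32; 23/64 | 3/8; 1/2; 1 } = 47/128
edge 9 of 15 (RED): { 0; 1/4; 5/16; 11/32; 23/64 | 47/128; 3/8; 1/2; 1 } = 93/256
edge 10 of 15 (RED): { 0; 1/4; 5/16; 11/32; 23/64 | 93/256; 47/128; 3/8; 1/2; 1 } = 185/512
edge 11 of 15 (BLUE): { 0; 1/4; 5/16; 11/32; 23/64; 185/512 | 93/256; 47/128; 3/8; 1/2; 1 } = 371/1024
edge 12 of 15 (RED): { 0; 1/4; 5/16; 11/32; 23/64; 185/512 | 371/1024; 93/256; 47/128; 3/8; 1/2; 1 } = 741/2048
edge 13 of 15 (RED): { 0; 1/4; 5/16; 11/32; 23/64; 185/512 | 741/2048; 371/1024; 93/256; 47/128; 3/8; 1/2; 1 } = 1481/4096
edge 14 of 15 (BLUE): { 0; 1/4; 5/16; 11/32; 23/64; 185/512; 1481/4096 | 741/2048; 371/1024; 93/256; 47/128; 3/8; 1/2; 1 } = 2963/8192
edge 15 of 15 (RED): { 0; 1/4; 5/16; 11/32; 23/64; 185/512; 1481/4096 | 2963/8192; 741/2048; 371/1024; 93/256; 47/128; 3/8; 1/2; 1 } = 5925/16384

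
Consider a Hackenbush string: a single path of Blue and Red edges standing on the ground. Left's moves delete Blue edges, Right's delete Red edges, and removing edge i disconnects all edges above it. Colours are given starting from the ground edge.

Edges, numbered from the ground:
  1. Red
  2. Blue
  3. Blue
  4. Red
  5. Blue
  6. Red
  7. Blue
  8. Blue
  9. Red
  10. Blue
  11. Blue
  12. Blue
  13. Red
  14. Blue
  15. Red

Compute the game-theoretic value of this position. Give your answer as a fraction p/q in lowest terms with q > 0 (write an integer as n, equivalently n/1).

edge 1 of 15 (Red): { — | 0 } → -1
edge 2 of 15 (Blue): { -1 | 0 } → -1/2
edge 3 of 15 (Blue): { -1,-1/2 | 0 } → -1/4
edge 4 of 15 (Red): { -1,-1/2 | -1/4,0 } → -3/8
edge 5 of 15 (Blue): { -1,-1/2,-3/8 | -1/4,0 } → -5/16
edge 6 of 15 (Red): { -1,-1/2,-3/8 | -5/16,-1/4,0 } → -11/32
edge 7 of 15 (Blue): { -1,-1/2,-3/8,-11/32 | -5/16,-1/4,0 } → -21/64
edge 8 of 15 (Blue): { -1,-1/2,-3/8,-11/32,-21/64 | -5/16,-1/4,0 } → -41/128
edge 9 of 15 (Red): { -1,-1/2,-3/8,-11/32,-21/64 | -41/128,-5/16,-1/4,0 } → -83/256
edge 10 of 15 (Blue): { -1,-1/2,-3/8,-11/32,-21/64,-83/256 | -41/128,-5/16,-1/4,0 } → -165/512
edge 11 of 15 (Blue): { -1,-1/2,-3/8,-11/32,-21/64,-83/256,-165/512 | -41/128,-5/16,-1/4,0 } → -329/1024
edge 12 of 15 (Blue): { -1,-1/2,-3/8,-11/32,-21/64,-83/256,-165/512,-329/1024 | -41/128,-5/16,-1/4,0 } → -657/2048
edge 13 of 15 (Red): { -1,-1/2,-3/8,-11/32,-21/64,-83/256,-165/512,-329/1024 | -657/2048,-41/128,-5/16,-1/4,0 } → -1315/4096
edge 14 of 15 (Blue): { -1,-1/2,-3/8,-11/32,-21/64,-83/256,-165/512,-329/1024,-1315/4096 | -657/2048,-41/128,-5/16,-1/4,0 } → -2629/8192
edge 15 of 15 (Red): { -1,-1/2,-3/8,-11/32,-21/64,-83/256,-165/512,-329/1024,-1315/4096 | -2629/8192,-657/2048,-41/128,-5/16,-1/4,0 } → -5259/16384

-5259/16384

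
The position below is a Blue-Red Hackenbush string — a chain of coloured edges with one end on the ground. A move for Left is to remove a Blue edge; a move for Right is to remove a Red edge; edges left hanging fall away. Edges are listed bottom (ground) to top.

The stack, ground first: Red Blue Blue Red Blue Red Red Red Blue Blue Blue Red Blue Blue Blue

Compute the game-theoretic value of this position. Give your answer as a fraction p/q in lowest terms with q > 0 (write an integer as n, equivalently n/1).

-5905/16384

Recurse on prefixes of the 15-edge string Red Blue Blue Red Blue Red Red Red Blue Blue Blue Red Blue Blue Blue:
1 of 15 · R · max L −∞ · min R 0 gives -1
2 of 15 · RB · max L -1 · min R 0 gives -1/2
3 of 15 · RBB · max L -1/2 · min R 0 gives -1/4
4 of 15 · RBBR · max L -1/2 · min R -1/4 gives -3/8
5 of 15 · RBBRB · max L -3/8 · min R -1/4 gives -5/16
6 of 15 · RBBRBR · max L -3/8 · min R -5/16 gives -11/32
7 of 15 · RBBRBRR · max L -3/8 · min R -11/32 gives -23/64
8 of 15 · RBBRBRRR · max L -3/8 · min R -23/64 gives -47/128
9 of 15 · RBBRBRRRB · max L -47/128 · min R -23/64 gives -93/256
10 of 15 · RBBRBRRRBB · max L -93/256 · min R -23/64 gives -185/512
11 of 15 · RBBRBRRRBBB · max L -185/512 · min R -23/64 gives -369/1024
12 of 15 · RBBRBRRRBBBR · max L -185/512 · min R -369/1024 gives -739/2048
13 of 15 · RBBRBRRRBBBRB · max L -739/2048 · min R -369/1024 gives -1477/4096
14 of 15 · RBBRBRRRBBBRBB · max L -1477/4096 · min R -369/1024 gives -2953/8192
15 of 15 · RBBRBRRRBBBRBBB · max L -2953/8192 · min R -369/1024 gives -5905/16384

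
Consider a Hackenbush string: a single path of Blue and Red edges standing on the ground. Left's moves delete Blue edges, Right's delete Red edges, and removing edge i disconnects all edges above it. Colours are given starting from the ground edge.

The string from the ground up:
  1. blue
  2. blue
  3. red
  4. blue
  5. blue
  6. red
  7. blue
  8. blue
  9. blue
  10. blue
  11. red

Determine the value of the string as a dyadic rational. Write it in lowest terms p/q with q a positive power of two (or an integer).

g_1 [b]  L=[0]  R=[]  = 1
g_2 [bb]  L=[0,1]  R=[]  = 2
g_3 [bbr]  L=[0,1]  R=[2]  = 3/2
g_4 [bbrb]  L=[0,1,3/2]  R=[2]  = 7/4
g_5 [bbrbb]  L=[0,1,3/2,7/4]  R=[2]  = 15/8
g_6 [bbrbbr]  L=[0,1,3/2,7/4]  R=[15/8,2]  = 29/16
g_7 [bbrbbrb]  L=[0,1,3/2,7/4,29/16]  R=[15/8,2]  = 59/32
g_8 [bbrbbrbb]  L=[0,1,3/2,7/4,29/16,59/32]  R=[15/8,2]  = 119/64
g_9 [bbrbbrbbb]  L=[0,1,3/2,7/4,29/16,59/32,119/64]  R=[15/8,2]  = 239/128
g_10 [bbrbbrbbbb]  L=[0,1,3/2,7/4,29/16,59/32,119/64,239/128]  R=[15/8,2]  = 479/256
g_11 [bbrbbrbbbbr]  L=[0,1,3/2,7/4,29/16,59/32,119/64,239/128]  R=[479/256,15/8,2]  = 957/512

957/512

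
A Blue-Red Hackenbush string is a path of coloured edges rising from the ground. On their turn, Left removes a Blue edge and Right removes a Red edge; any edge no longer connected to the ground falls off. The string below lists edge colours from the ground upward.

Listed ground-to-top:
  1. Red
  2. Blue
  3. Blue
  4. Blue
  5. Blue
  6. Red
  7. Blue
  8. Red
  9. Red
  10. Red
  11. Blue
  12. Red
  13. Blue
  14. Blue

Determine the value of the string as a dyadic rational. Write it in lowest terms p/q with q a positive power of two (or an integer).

-745/8192

edge 1 of 14 (Red): { none | 0 } — -1
edge 2 of 14 (Blue): { -1 | 0 } — -1/2
edge 3 of 14 (Blue): { -1; -1/2 | 0 } — -1/4
edge 4 of 14 (Blue): { -1; -1/2; -1/4 | 0 } — -1/8
edge 5 of 14 (Blue): { -1; -1/2; -1/4; -1/8 | 0 } — -1/16
edge 6 of 14 (Red): { -1; -1/2; -1/4; -1/8 | -1/16; 0 } — -3/32
edge 7 of 14 (Blue): { -1; -1/2; -1/4; -1/8; -3/32 | -1/16; 0 } — -5/64
edge 8 of 14 (Red): { -1; -1/2; -1/4; -1/8; -3/32 | -5/64; -1/16; 0 } — -11/128
edge 9 of 14 (Red): { -1; -1/2; -1/4; -1/8; -3/32 | -11/128; -5/64; -1/16; 0 } — -23/256
edge 10 of 14 (Red): { -1; -1/2; -1/4; -1/8; -3/32 | -23/256; -11/128; -5/64; -1/16; 0 } — -47/512
edge 11 of 14 (Blue): { -1; -1/2; -1/4; -1/8; -3/32; -47/512 | -23/256; -11/128; -5/64; -1/16; 0 } — -93/1024
edge 12 of 14 (Red): { -1; -1/2; -1/4; -1/8; -3/32; -47/512 | -93/1024; -23/256; -11/128; -5/64; -1/16; 0 } — -187/2048
edge 13 of 14 (Blue): { -1; -1/2; -1/4; -1/8; -3/32; -47/512; -187/2048 | -93/1024; -23/256; -11/128; -5/64; -1/16; 0 } — -373/4096
edge 14 of 14 (Blue): { -1; -1/2; -1/4; -1/8; -3/32; -47/512; -187/2048; -373/4096 | -93/1024; -23/256; -11/128; -5/64; -1/16; 0 } — -745/8192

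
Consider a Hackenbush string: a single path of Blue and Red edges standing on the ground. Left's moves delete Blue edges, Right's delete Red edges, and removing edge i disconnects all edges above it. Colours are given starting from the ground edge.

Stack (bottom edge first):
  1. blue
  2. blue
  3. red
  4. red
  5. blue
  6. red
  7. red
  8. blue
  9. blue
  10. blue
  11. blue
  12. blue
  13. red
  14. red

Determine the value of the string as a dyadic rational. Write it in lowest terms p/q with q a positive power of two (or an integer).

5369/4096

Build val(s[:k]) for k = 1..14, string s = blue blue red red blue red red blue blue blue blue blue red red.
val(b) = { 0 | — } so 1
val(bb) = { 0,1 | — } so 2
val(bbr) = { 0,1 | 2 } so 3/2
val(bbrr) = { 0,1 | 3/2,2 } so 5/4
val(bbrrb) = { 0,1,5/4 | 3/2,2 } so 11/8
val(bbrrbr) = { 0,1,5/4 | 11/8,3/2,2 } so 21/16
val(bbrrbrr) = { 0,1,5/4 | 21/16,11/8,3/2,2 } so 41/32
val(bbrrbrrb) = { 0,1,5/4,41/32 | 21/16,11/8,3/2,2 } so 83/64
val(bbrrbrrbb) = { 0,1,5/4,41/32,83/64 | 21/16,11/8,3/2,2 } so 167/128
val(bbrrbrrbbb) = { 0,1,5/4,41/32,83/64,167/128 | 21/16,11/8,3/2,2 } so 335/256
val(bbrrbrrbbbb) = { 0,1,5/4,41/32,83/64,167/128,335/256 | 21/16,11/8,3/2,2 } so 671/512
val(bbrrbrrbbbbb) = { 0,1,5/4,41/32,83/64,167/128,335/256,671/512 | 21/16,11/8,3/2,2 } so 1343/1024
val(bbrrbrrbbbbbr) = { 0,1,5/4,41/32,83/64,167/128,335/256,671/512 | 1343/1024,21/16,11/8,3/2,2 } so 2685/2048
val(bbrrbrrbbbbbrr) = { 0,1,5/4,41/32,83/64,167/128,335/256,671/512 | 2685/2048,1343/1024,21/16,11/8,3/2,2 } so 5369/4096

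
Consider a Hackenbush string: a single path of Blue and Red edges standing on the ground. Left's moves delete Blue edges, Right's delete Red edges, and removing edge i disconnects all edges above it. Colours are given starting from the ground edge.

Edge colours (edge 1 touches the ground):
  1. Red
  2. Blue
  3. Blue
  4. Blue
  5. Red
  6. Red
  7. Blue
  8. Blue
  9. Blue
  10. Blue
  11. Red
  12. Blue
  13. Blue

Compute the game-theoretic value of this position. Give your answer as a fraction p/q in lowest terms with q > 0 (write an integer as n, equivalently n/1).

step 1: add Red to get R; options L={ · } R={ 0 } = -1
step 2: add Blue to get RB; options L={ -1 } R={ 0 } = -1/2
step 3: add Blue to get RBB; options L={ -1; -1/2 } R={ 0 } = -1/4
step 4: add Blue to get RBBB; options L={ -1; -1/2; -1/4 } R={ 0 } = -1/8
step 5: add Red to get RBBBR; options L={ -1; -1/2; -1/4 } R={ -1/8; 0 } = -3/16
step 6: add Red to get RBBBRR; options L={ -1; -1/2; -1/4 } R={ -3/16; -1/8; 0 } = -7/32
step 7: add Blue to get RBBBRRB; options L={ -1; -1/2; -1/4; -7/32 } R={ -3/16; -1/8; 0 } = -13/64
step 8: add Blue to get RBBBRRBB; options L={ -1; -1/2; -1/4; -7/32; -13/64 } R={ -3/16; -1/8; 0 } = -25/128
step 9: add Blue to get RBBBRRBBB; options L={ -1; -1/2; -1/4; -7/32; -13/64; -25/128 } R={ -3/16; -1/8; 0 } = -49/256
step 10: add Blue to get RBBBRRBBBB; options L={ -1; -1/2; -1/4; -7/32; -13/64; -25/128; -49/256 } R={ -3/16; -1/8; 0 } = -97/512
step 11: add Red to get RBBBRRBBBBR; options L={ -1; -1/2; -1/4; -7/32; -13/64; -25/128; -49/256 } R={ -97/512; -3/16; -1/8; 0 } = -195/1024
step 12: add Blue to get RBBBRRBBBBRB; options L={ -1; -1/2; -1/4; -7/32; -13/64; -25/128; -49/256; -195/1024 } R={ -97/512; -3/16; -1/8; 0 } = -389/2048
step 13: add Blue to get RBBBRRBBBBRBB; options L={ -1; -1/2; -1/4; -7/32; -13/64; -25/128; -49/256; -195/1024; -389/2048 } R={ -97/512; -3/16; -1/8; 0 } = -777/4096

-777/4096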